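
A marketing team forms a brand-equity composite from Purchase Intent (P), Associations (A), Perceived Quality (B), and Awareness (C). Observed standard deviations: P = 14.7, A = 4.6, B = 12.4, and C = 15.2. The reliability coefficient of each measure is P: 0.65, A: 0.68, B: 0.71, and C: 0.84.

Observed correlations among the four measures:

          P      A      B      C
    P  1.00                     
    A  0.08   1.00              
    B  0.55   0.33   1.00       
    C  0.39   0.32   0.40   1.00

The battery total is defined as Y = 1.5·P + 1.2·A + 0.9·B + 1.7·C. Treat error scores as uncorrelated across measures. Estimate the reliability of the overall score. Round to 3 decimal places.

0.866

Var(Y) = 1.5²·14.7² + 1.2²·4.6² + 0.9²·12.4² + 1.7²·15.2² + 2·[1.8·14.7·4.6·0.08 + 1.35·14.7·12.4·0.55 + 2.55·14.7·15.2·0.39 + 1.08·4.6·12.4·0.33 + 2.04·4.6·15.2·0.32 + 1.53·12.4·15.2·0.40] = 1308.92 + 1097.23 = 2406.15.
With uncorrelated errors the cross-covariances are all true-score covariance, so they carry over unchanged; only the diagonal terms shrink to ρᵢσᵢ².
True-score variance = [1.5²·14.7²·0.65 + 1.2²·4.6²·0.68 + 0.9²·12.4²·0.71 + 1.7²·15.2²·0.84] + 1097.23 = 986.052 + 1097.23 = 2083.28.
Reliability = 2083.28 / 2406.15 = 0.866.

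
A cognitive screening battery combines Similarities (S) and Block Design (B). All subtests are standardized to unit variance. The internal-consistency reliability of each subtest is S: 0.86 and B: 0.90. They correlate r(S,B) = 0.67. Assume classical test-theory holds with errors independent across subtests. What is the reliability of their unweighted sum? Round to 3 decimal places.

Var(S+B) = 2 + 2·[0.67] = 2 + 1.34 = 3.34.
Under uncorrelated errors the observed covariances equal the true-score covariances, so only the own-variance terms attenuate.
True-score variance = [0.86 + 0.90] + 1.34 = 1.76 + 1.34 = 3.1.
Reliability = 3.1 / 3.34 = 0.928.

0.928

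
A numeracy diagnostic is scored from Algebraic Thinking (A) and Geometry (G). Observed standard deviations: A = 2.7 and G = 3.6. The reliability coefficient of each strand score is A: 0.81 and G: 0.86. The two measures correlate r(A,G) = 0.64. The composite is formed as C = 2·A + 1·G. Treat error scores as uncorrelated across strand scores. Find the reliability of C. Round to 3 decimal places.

Var(C) = 2²·2.7² + 3.6² + 2·[2·2.7·3.6·0.64] = 42.12 + 24.8832 = 67.0032.
Because errors are independent across components, Cov(Tᵢ,Tⱼ) = Cov(Xᵢ,Xⱼ); the off-diagonal part of the true-score variance is the same as above.
True-score variance = [2²·2.7²·0.81 + 3.6²·0.86] + 24.8832 = 34.7652 + 24.8832 = 59.6484.
Reliability = 59.6484 / 67.0032 = 0.890.

0.890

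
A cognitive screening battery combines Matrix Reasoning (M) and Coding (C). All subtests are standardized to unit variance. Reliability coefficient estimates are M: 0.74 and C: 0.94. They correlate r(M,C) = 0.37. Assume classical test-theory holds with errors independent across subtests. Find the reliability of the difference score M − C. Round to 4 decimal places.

Var(M−C) = 1 + 1 − 2·0.37 = 2 − 0.74 = 1.26.
Under uncorrelated errors the observed covariances equal the true-score covariances, so only the own-variance terms attenuate.
True-score variance = [0.74 + 0.94] − 0.74 = 1.68 − 0.74 = 0.94.
Reliability = 0.94 / 1.26 = 0.7460.

0.7460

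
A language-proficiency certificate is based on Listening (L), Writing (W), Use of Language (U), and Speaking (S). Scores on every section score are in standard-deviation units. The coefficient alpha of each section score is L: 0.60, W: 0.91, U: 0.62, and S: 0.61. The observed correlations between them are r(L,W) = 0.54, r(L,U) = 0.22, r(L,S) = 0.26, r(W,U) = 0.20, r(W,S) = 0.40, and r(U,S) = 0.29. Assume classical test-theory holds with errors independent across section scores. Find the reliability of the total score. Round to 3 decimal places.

Var(L+W+U+S) = 4 + 2·[0.54 + 0.22 + 0.26 + 0.20 + 0.40 + 0.29] = 4 + 3.82 = 7.82.
With uncorrelated errors the cross-covariances are all true-score covariance, so they carry over unchanged; only the diagonal terms shrink to ρᵢσᵢ².
True-score variance = [0.60 + 0.91 + 0.62 + 0.61] + 3.82 = 2.74 + 3.82 = 6.56.
Reliability = 6.56 / 7.82 = 0.839.

0.839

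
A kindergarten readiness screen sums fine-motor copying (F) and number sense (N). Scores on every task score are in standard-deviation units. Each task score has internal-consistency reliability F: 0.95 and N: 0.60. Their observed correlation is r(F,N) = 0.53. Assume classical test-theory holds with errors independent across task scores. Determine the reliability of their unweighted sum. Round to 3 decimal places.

0.853

Var(F+N) = 2 + 2·[0.53] = 2 + 1.06 = 3.06.
With uncorrelated errors the cross-covariances are all true-score covariance, so they carry over unchanged; only the diagonal terms shrink to ρᵢσᵢ².
True-score variance = [0.95 + 0.60] + 1.06 = 1.55 + 1.06 = 2.61.
Reliability = 2.61 / 3.06 = 0.853.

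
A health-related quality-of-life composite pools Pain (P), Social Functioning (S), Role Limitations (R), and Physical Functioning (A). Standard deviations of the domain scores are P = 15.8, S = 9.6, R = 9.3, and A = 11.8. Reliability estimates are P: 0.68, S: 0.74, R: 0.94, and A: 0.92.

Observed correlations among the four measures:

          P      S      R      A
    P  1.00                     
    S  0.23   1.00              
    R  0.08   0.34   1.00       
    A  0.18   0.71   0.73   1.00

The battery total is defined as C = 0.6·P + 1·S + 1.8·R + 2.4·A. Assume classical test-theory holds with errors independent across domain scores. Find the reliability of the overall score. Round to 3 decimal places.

0.949

Var(C) = 0.6²·15.8² + 9.6² + 1.8²·9.3² + 2.4²·11.8² + 2·[0.6·15.8·9.6·0.23 + 1.08·15.8·9.3·0.08 + 1.44·15.8·11.8·0.18 + 1.8·9.6·9.3·0.34 + 2.4·9.6·11.8·0.71 + 4.32·9.3·11.8·0.73] = 1264.28 + 1351.39 = 2615.67.
Under uncorrelated errors the observed covariances equal the true-score covariances, so only the own-variance terms attenuate.
True-score variance = [0.6²·15.8²·0.68 + 9.6²·0.74 + 1.8²·9.3²·0.94 + 2.4²·11.8²·0.92] + 1351.39 = 1130.58 + 1351.39 = 2481.98.
Reliability = 2481.98 / 2615.67 = 0.949.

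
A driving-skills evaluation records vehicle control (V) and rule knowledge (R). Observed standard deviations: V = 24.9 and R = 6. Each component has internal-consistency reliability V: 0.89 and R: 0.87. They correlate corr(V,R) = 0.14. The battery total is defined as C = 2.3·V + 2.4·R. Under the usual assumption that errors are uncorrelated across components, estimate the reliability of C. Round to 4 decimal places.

Var(C) = 2.3²·24.9² + 2.4²·6² + 2·[5.52·24.9·6·0.14] = 3487.21 + 230.913 = 3718.13.
With uncorrelated errors the cross-covariances are all true-score covariance, so they carry over unchanged; only the diagonal terms shrink to ρᵢσᵢ².
True-score variance = [2.3²·24.9²·0.89 + 2.4²·6²·0.87] + 230.913 = 3099.47 + 230.913 = 3330.38.
Reliability = 3330.38 / 3718.13 = 0.8957.

0.8957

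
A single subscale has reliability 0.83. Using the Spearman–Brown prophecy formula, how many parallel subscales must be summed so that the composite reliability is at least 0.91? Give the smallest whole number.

k ≥ ρ*(1−ρ₁)/(ρ₁(1−ρ*)) = 0.91·0.17 / (0.83·0.09) = 2.071.
Smallest integer k = 3.

3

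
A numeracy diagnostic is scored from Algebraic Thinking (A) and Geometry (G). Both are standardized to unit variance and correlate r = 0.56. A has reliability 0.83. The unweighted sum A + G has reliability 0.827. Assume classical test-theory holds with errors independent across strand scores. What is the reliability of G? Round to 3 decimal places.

0.630

Var(A+G) = 2 + 2·0.56 = 3.120.
True-score variance = ρ_A + ρ_G + 2·0.56, so 0.827 = (0.83 + ρ_G + 1.12) / 3.120.
ρ_G = 0.827·3.120 − 0.83 − 1.12 = 0.630.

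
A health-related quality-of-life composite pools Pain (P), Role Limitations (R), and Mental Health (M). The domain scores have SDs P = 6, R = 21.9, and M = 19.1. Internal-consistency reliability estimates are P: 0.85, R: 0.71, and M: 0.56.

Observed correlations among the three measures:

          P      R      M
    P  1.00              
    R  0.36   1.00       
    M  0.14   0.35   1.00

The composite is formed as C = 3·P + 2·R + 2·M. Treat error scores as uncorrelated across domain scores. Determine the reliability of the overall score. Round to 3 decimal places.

0.779

Var(C) = 3²·6² + 2²·21.9² + 2²·19.1² + 2·[6·6·21.9·0.36 + 6·6·19.1·0.14 + 4·21.9·19.1·0.35] = 3701.68 + 1931.39 = 5633.07.
Because errors are independent across components, Cov(Tᵢ,Tⱼ) = Cov(Xᵢ,Xⱼ); the off-diagonal part of the true-score variance is the same as above.
True-score variance = [3²·6²·0.85 + 2²·21.9²·0.71 + 2²·19.1²·0.56] + 1931.39 = 2454.67 + 1931.39 = 4386.05.
Reliability = 4386.05 / 5633.07 = 0.779.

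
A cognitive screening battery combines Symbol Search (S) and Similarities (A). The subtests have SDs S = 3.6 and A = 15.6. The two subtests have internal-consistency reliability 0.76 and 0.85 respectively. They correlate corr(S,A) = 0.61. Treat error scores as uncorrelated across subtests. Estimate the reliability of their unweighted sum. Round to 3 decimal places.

Var(S+A) = 3.6² + 15.6² + 2·[3.6·15.6·0.61] = 256.32 + 68.5152 = 324.835.
With uncorrelated errors the cross-covariances are all true-score covariance, so they carry over unchanged; only the diagonal terms shrink to ρᵢσᵢ².
True-score variance = [3.6²·0.76 + 15.6²·0.85] + 68.5152 = 216.706 + 68.5152 = 285.221.
Reliability = 285.221 / 324.835 = 0.878.

0.878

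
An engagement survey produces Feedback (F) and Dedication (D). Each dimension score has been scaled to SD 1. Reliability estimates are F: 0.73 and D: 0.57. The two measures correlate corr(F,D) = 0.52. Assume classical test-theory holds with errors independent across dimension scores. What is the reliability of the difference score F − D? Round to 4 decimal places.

Var(F−D) = 1 + 1 − 2·0.52 = 2 − 1.04 = 0.96.
With uncorrelated errors the cross-covariances are all true-score covariance, so they carry over unchanged; only the diagonal terms shrink to ρᵢσᵢ².
True-score variance = [0.73 + 0.57] − 1.04 = 1.3 − 1.04 = 0.26.
Reliability = 0.26 / 0.96 = 0.2708.

0.2708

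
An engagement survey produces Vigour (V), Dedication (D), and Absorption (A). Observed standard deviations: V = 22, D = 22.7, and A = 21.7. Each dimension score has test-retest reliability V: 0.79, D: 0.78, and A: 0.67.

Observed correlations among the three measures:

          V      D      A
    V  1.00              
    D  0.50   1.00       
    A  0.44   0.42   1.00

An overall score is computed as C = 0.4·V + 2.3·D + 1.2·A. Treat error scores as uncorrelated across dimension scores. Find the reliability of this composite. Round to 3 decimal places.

0.841

Var(C) = 0.4²·22² + 2.3²·22.7² + 1.2²·21.7² + 2·[0.92·22·22.7·0.50 + 0.48·22·21.7·0.44 + 2.76·22.7·21.7·0.42] = 3481.41 + 1803.12 = 5284.53.
Under uncorrelated errors the observed covariances equal the true-score covariances, so only the own-variance terms attenuate.
True-score variance = [0.4²·22²·0.79 + 2.3²·22.7²·0.78 + 1.2²·21.7²·0.67] + 1803.12 = 2641.68 + 1803.12 = 4444.8.
Reliability = 4444.8 / 5284.53 = 0.841.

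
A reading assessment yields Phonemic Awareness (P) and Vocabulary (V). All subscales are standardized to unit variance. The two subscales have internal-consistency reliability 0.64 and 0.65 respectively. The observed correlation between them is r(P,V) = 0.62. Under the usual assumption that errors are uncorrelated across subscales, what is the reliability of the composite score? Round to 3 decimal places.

Var(P+V) = 2 + 2·[0.62] = 2 + 1.24 = 3.24.
Because errors are independent across components, Cov(Tᵢ,Tⱼ) = Cov(Xᵢ,Xⱼ); the off-diagonal part of the true-score variance is the same as above.
True-score variance = [0.64 + 0.65] + 1.24 = 1.29 + 1.24 = 2.53.
Reliability = 2.53 / 3.24 = 0.781.

0.781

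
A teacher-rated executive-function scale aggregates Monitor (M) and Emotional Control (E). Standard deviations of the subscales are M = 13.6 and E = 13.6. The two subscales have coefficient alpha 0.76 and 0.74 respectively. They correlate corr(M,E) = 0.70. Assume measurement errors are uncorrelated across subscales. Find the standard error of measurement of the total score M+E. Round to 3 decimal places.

Var(total) = 369.92 + 258.944 = 628.864.
True-score variance = 277.44 + 258.944 = 536.384, so reliability = 0.8529.
Error variance = 628.864 − 536.384 = 92.48; SEM = √92.48 = 9.617.

9.617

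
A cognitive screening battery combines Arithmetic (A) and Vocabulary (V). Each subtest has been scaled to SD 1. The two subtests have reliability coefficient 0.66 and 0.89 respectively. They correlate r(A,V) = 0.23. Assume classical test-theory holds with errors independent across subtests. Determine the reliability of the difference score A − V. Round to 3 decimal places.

0.708

Var(A−V) = 1 + 1 − 2·0.23 = 2 − 0.46 = 1.54.
Under uncorrelated errors the observed covariances equal the true-score covariances, so only the own-variance terms attenuate.
True-score variance = [0.66 + 0.89] − 0.46 = 1.55 − 0.46 = 1.09.
Reliability = 1.09 / 1.54 = 0.708.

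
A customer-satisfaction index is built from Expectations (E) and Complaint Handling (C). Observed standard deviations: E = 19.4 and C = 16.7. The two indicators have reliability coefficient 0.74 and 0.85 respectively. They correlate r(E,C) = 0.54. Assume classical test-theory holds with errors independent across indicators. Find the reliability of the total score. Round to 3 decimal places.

0.861

Var(E+C) = 19.4² + 16.7² + 2·[19.4·16.7·0.54] = 655.25 + 349.898 = 1005.15.
Under uncorrelated errors the observed covariances equal the true-score covariances, so only the own-variance terms attenuate.
True-score variance = [19.4²·0.74 + 16.7²·0.85] + 349.898 = 515.563 + 349.898 = 865.461.
Reliability = 865.461 / 1005.15 = 0.861.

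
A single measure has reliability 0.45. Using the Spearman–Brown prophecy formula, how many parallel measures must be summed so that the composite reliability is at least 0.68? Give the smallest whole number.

k ≥ ρ*(1−ρ₁)/(ρ₁(1−ρ*)) = 0.68·0.55 / (0.45·0.32) = 2.597.
Smallest integer k = 3.

3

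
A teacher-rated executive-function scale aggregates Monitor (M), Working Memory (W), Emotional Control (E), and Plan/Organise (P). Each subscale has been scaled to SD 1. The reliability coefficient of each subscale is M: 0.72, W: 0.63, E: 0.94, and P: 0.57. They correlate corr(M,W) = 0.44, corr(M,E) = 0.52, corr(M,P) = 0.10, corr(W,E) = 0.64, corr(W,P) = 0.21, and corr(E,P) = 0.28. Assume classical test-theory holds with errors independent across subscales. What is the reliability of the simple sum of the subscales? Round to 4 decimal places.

Var(M+W+E+P) = 4 + 2·[0.44 + 0.52 + 0.10 + 0.64 + 0.21 + 0.28] = 4 + 4.38 = 8.38.
Under uncorrelated errors the observed covariances equal the true-score covariances, so only the own-variance terms attenuate.
True-score variance = [0.72 + 0.63 + 0.94 + 0.57] + 4.38 = 2.86 + 4.38 = 7.24.
Reliability = 7.24 / 8.38 = 0.8640.

0.8640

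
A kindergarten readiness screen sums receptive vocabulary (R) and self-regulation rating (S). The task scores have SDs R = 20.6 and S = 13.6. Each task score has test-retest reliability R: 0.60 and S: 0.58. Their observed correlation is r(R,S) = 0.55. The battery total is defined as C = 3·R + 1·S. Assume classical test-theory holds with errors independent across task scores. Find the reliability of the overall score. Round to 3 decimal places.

Var(C) = 3²·20.6² + 13.6² + 2·[3·20.6·13.6·0.55] = 4004.2 + 924.528 = 4928.73.
Because errors are independent across components, Cov(Tᵢ,Tⱼ) = Cov(Xᵢ,Xⱼ); the off-diagonal part of the true-score variance is the same as above.
True-score variance = [3²·20.6²·0.60 + 13.6²·0.58] + 924.528 = 2398.82 + 924.528 = 3323.35.
Reliability = 3323.35 / 4928.73 = 0.674.

0.674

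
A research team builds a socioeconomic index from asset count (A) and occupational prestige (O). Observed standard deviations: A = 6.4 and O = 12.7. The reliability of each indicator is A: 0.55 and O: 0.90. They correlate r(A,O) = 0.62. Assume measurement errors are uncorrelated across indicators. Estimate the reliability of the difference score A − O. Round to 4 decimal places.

0.6594

Var(A−O) = 6.4² + 12.7² − 2·6.4·12.7·0.62 = 202.25 − 100.787 = 101.463.
Under uncorrelated errors the observed covariances equal the true-score covariances, so only the own-variance terms attenuate.
True-score variance = [6.4²·0.55 + 12.7²·0.90] − 100.787 = 167.689 − 100.787 = 66.9018.
Reliability = 66.9018 / 101.463 = 0.6594.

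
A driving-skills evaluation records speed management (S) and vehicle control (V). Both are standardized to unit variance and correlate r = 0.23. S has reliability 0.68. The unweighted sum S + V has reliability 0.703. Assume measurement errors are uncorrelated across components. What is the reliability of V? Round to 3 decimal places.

Var(S+V) = 2 + 2·0.23 = 2.460.
True-score variance = ρ_S + ρ_V + 2·0.23, so 0.703 = (0.68 + ρ_V + 0.46) / 2.460.
ρ_V = 0.703·2.460 − 0.68 − 0.46 = 0.589.

0.589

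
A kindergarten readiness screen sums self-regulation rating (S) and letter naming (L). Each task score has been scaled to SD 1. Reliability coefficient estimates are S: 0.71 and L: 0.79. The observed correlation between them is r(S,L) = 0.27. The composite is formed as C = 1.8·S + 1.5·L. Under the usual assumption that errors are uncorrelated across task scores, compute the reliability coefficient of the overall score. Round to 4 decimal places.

0.7968

Var(C) = 1.8² + 1.5² + 2·[2.7·0.27] = 5.49 + 1.458 = 6.948.
Because errors are independent across components, Cov(Tᵢ,Tⱼ) = Cov(Xᵢ,Xⱼ); the off-diagonal part of the true-score variance is the same as above.
True-score variance = [1.8²·0.71 + 1.5²·0.79] + 1.458 = 4.0779 + 1.458 = 5.5359.
Reliability = 5.5359 / 6.948 = 0.7968.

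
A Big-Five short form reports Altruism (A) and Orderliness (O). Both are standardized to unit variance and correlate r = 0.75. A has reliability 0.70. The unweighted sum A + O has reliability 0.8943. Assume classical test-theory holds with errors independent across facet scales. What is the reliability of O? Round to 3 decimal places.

Var(A+O) = 2 + 2·0.75 = 3.500.
True-score variance = ρ_A + ρ_O + 2·0.75, so 0.8943 = (0.70 + ρ_O + 1.50) / 3.500.
ρ_O = 0.8943·3.500 − 0.70 − 1.50 = 0.930.

0.930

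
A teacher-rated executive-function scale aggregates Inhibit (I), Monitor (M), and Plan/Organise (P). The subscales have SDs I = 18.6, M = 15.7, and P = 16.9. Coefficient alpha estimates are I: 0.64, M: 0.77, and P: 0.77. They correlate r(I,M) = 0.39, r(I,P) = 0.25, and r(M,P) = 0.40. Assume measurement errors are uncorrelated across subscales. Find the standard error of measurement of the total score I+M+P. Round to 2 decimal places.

Var(total) = 878.06 + 597.21 = 1475.27.
True-score variance = 631.131 + 597.21 = 1228.34, so reliability = 0.8326.
Error variance = 1475.27 − 1228.34 = 246.929; SEM = √246.929 = 15.71.

15.71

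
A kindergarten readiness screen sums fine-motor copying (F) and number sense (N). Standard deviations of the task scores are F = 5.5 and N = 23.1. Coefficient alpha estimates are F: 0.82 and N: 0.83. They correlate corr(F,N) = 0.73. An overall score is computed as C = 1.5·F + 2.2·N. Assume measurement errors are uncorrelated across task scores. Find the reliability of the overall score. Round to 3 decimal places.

Var(C) = 1.5²·5.5² + 2.2²·23.1² + 2·[3.3·5.5·23.1·0.73] = 2650.73 + 612.127 = 3262.86.
Under uncorrelated errors the observed covariances equal the true-score covariances, so only the own-variance terms attenuate.
True-score variance = [1.5²·5.5²·0.82 + 2.2²·23.1²·0.83] + 612.127 = 2199.43 + 612.127 = 2811.56.
Reliability = 2811.56 / 3262.86 = 0.862.

0.862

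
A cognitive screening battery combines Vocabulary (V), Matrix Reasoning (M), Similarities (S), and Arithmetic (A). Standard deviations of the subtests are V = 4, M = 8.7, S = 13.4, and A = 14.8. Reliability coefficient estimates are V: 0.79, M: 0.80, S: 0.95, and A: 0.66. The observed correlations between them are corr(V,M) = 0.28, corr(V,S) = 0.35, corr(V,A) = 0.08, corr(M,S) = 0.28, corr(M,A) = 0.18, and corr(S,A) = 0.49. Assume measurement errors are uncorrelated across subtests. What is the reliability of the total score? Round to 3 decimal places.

Var(V+M+S+A) = 4² + 8.7² + 13.4² + 14.8² + 2·[4·8.7·0.28 + 4·13.4·0.35 + 4·14.8·0.08 + 8.7·13.4·0.28 + 8.7·14.8·0.18 + 13.4·14.8·0.49] = 490.29 + 372.472 = 862.762.
Because errors are independent across components, Cov(Tᵢ,Tⱼ) = Cov(Xᵢ,Xⱼ); the off-diagonal part of the true-score variance is the same as above.
True-score variance = [4²·0.79 + 8.7²·0.80 + 13.4²·0.95 + 14.8²·0.66] + 372.472 = 388.34 + 372.472 = 760.812.
Reliability = 760.812 / 862.762 = 0.882.

0.882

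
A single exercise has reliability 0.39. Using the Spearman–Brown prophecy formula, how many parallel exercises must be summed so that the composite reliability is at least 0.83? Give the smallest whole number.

8

k ≥ ρ*(1−ρ₁)/(ρ₁(1−ρ*)) = 0.83·0.61 / (0.39·0.17) = 7.637.
Smallest integer k = 8.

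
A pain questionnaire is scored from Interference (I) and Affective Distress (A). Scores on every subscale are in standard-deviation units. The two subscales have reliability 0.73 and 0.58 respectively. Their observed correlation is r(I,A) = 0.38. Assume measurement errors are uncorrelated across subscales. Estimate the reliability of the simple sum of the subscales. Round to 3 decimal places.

Var(I+A) = 2 + 2·[0.38] = 2 + 0.76 = 2.76.
Because errors are independent across components, Cov(Tᵢ,Tⱼ) = Cov(Xᵢ,Xⱼ); the off-diagonal part of the true-score variance is the same as above.
True-score variance = [0.73 + 0.58] + 0.76 = 1.31 + 0.76 = 2.07.
Reliability = 2.07 / 2.76 = 0.750.

0.750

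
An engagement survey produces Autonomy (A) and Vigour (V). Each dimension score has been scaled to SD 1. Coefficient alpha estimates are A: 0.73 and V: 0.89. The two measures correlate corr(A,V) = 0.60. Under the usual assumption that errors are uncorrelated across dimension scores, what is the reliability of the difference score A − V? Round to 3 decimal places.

0.525

Var(A−V) = 1 + 1 − 2·0.60 = 2 − 1.2 = 0.8.
Because errors are independent across components, Cov(Tᵢ,Tⱼ) = Cov(Xᵢ,Xⱼ); the off-diagonal part of the true-score variance is the same as above.
True-score variance = [0.73 + 0.89] − 1.2 = 1.62 − 1.2 = 0.42.
Reliability = 0.42 / 0.8 = 0.525.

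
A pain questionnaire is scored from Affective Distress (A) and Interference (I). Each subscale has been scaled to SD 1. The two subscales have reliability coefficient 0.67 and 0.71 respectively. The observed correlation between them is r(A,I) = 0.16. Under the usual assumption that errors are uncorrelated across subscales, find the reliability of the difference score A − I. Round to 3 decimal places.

0.631

Var(A−I) = 1 + 1 − 2·0.16 = 2 − 0.32 = 1.68.
Under uncorrelated errors the observed covariances equal the true-score covariances, so only the own-variance terms attenuate.
True-score variance = [0.67 + 0.71] − 0.32 = 1.38 − 0.32 = 1.06.
Reliability = 1.06 / 1.68 = 0.631.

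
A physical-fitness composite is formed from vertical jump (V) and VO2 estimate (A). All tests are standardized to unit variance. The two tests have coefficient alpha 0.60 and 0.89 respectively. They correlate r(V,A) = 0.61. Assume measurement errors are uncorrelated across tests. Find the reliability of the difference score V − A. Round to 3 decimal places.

Var(V−A) = 1 + 1 − 2·0.61 = 2 − 1.22 = 0.78.
Under uncorrelated errors the observed covariances equal the true-score covariances, so only the own-variance terms attenuate.
True-score variance = [0.60 + 0.89] − 1.22 = 1.49 − 1.22 = 0.27.
Reliability = 0.27 / 0.78 = 0.346.

0.346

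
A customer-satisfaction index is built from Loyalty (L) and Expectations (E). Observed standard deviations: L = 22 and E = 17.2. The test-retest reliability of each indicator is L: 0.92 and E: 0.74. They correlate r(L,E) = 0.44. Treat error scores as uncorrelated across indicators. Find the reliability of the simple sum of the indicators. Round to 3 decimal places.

Var(L+E) = 22² + 17.2² + 2·[22·17.2·0.44] = 779.84 + 332.992 = 1112.83.
Because errors are independent across components, Cov(Tᵢ,Tⱼ) = Cov(Xᵢ,Xⱼ); the off-diagonal part of the true-score variance is the same as above.
True-score variance = [22²·0.92 + 17.2²·0.74] + 332.992 = 664.202 + 332.992 = 997.194.
Reliability = 997.194 / 1112.83 = 0.896.

0.896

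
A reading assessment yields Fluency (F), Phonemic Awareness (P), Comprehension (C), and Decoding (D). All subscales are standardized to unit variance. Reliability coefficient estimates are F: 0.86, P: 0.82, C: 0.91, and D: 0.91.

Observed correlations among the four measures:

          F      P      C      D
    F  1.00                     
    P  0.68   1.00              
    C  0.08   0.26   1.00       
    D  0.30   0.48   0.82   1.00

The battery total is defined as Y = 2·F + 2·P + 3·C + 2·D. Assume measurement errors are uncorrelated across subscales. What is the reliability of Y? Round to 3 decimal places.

Var(Y) = 2² + 2² + 3² + 2² + 2·[4·0.68 + 6·0.08 + 4·0.30 + 6·0.26 + 4·0.48 + 6·0.82] = 21 + 25.6 = 46.6.
With uncorrelated errors the cross-covariances are all true-score covariance, so they carry over unchanged; only the diagonal terms shrink to ρᵢσᵢ².
True-score variance = [2²·0.86 + 2²·0.82 + 3²·0.91 + 2²·0.91] + 25.6 = 18.55 + 25.6 = 44.15.
Reliability = 44.15 / 46.6 = 0.947.

0.947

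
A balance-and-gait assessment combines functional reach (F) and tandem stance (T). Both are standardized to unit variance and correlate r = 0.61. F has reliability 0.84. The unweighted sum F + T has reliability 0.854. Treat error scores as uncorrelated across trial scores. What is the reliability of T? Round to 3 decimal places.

0.690

Var(F+T) = 2 + 2·0.61 = 3.220.
True-score variance = ρ_F + ρ_T + 2·0.61, so 0.854 = (0.84 + ρ_T + 1.22) / 3.220.
ρ_T = 0.854·3.220 − 0.84 − 1.22 = 0.690.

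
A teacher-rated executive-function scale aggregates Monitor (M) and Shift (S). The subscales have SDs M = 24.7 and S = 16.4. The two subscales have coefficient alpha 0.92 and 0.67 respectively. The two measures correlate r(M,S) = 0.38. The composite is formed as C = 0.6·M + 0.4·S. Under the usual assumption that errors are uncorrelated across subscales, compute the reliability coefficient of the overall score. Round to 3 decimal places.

Var(C) = 0.6²·24.7² + 0.4²·16.4² + 2·[0.24·24.7·16.4·0.38] = 262.666 + 73.8866 = 336.553.
Under uncorrelated errors the observed covariances equal the true-score covariances, so only the own-variance terms attenuate.
True-score variance = [0.6²·24.7²·0.92 + 0.4²·16.4²·0.67] + 73.8866 = 230.894 + 73.8866 = 304.781.
Reliability = 304.781 / 336.553 = 0.906.

0.906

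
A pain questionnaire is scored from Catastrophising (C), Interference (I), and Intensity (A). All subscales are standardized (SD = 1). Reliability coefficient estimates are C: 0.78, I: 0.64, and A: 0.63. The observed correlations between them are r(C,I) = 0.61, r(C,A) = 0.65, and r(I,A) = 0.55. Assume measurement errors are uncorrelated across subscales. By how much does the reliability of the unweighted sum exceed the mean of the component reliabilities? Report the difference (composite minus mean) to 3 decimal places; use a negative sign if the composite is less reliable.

0.173

Var(sum) = 3 + 3.62 = 6.62; true-score variance = 2.05 + 3.62 = 5.67; composite reliability = 0.8565.
Mean component reliability = 0.6833.
Difference = 0.8565 − 0.6833 = 0.173.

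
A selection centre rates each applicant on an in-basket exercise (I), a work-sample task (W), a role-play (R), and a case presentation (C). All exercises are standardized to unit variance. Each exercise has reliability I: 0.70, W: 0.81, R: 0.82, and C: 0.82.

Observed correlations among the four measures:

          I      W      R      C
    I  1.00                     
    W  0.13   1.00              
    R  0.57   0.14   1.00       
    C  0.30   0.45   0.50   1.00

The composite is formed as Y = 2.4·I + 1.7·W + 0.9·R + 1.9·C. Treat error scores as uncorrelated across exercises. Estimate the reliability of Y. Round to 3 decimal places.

Var(Y) = 2.4² + 1.7² + 0.9² + 1.9² + 2·[4.08·0.13 + 2.16·0.57 + 4.56·0.30 + 1.53·0.14 + 3.23·0.45 + 1.71·0.50] = 13.07 + 11.3046 = 24.3746.
With uncorrelated errors the cross-covariances are all true-score covariance, so they carry over unchanged; only the diagonal terms shrink to ρᵢσᵢ².
True-score variance = [2.4²·0.70 + 1.7²·0.81 + 0.9²·0.82 + 1.9²·0.82] + 11.3046 = 9.9973 + 11.3046 = 21.3019.
Reliability = 21.3019 / 24.3746 = 0.874.

0.874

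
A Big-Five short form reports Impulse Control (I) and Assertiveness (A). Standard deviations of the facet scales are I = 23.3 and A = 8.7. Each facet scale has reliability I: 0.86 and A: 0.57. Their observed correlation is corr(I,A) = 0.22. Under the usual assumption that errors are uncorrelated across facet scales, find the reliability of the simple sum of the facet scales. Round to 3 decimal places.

0.847

Var(I+A) = 23.3² + 8.7² + 2·[23.3·8.7·0.22] = 618.58 + 89.1924 = 707.772.
With uncorrelated errors the cross-covariances are all true-score covariance, so they carry over unchanged; only the diagonal terms shrink to ρᵢσᵢ².
True-score variance = [23.3²·0.86 + 8.7²·0.57] + 89.1924 = 510.029 + 89.1924 = 599.221.
Reliability = 599.221 / 707.772 = 0.847.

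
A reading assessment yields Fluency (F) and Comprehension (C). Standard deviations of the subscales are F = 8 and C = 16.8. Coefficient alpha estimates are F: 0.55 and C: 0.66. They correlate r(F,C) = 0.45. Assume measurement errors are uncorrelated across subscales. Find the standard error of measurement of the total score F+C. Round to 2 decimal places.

11.17

Var(total) = 346.24 + 120.96 = 467.2.
True-score variance = 221.478 + 120.96 = 342.438, so reliability = 0.7330.
Error variance = 467.2 − 342.438 = 124.762; SEM = √124.762 = 11.17.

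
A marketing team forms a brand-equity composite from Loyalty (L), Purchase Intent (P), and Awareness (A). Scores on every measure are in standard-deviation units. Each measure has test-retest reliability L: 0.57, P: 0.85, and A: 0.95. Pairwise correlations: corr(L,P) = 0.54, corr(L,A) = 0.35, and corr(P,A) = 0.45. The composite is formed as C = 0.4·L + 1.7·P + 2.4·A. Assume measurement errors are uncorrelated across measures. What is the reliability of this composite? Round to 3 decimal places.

0.943

Var(C) = 0.4² + 1.7² + 2.4² + 2·[0.68·0.54 + 0.96·0.35 + 4.08·0.45] = 8.81 + 5.0784 = 13.8884.
Because errors are independent across components, Cov(Tᵢ,Tⱼ) = Cov(Xᵢ,Xⱼ); the off-diagonal part of the true-score variance is the same as above.
True-score variance = [0.4²·0.57 + 1.7²·0.85 + 2.4²·0.95] + 5.0784 = 8.0197 + 5.0784 = 13.0981.
Reliability = 13.0981 / 13.8884 = 0.943.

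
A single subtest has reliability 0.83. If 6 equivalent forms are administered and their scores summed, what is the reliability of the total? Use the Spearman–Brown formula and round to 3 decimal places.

ρ_k = kρ / (1 + (k−1)ρ) = 6·0.83 / (1 + 5·0.83) = 4.980 / 5.150 = 0.967.

0.967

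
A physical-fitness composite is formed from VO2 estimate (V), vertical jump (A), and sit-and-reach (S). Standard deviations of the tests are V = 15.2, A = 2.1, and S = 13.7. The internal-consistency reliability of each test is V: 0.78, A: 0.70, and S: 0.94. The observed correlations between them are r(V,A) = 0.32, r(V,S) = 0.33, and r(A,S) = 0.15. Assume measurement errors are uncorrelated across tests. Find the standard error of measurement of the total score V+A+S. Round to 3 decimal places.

Var(total) = 423.14 + 166.498 = 589.638.
True-score variance = 359.727 + 166.498 = 526.225, so reliability = 0.8925.
Error variance = 589.638 − 526.225 = 63.4132; SEM = √63.4132 = 7.963.

7.963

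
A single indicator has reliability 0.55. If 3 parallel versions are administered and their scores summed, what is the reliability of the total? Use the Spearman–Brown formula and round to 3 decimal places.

0.786

ρ_k = kρ / (1 + (k−1)ρ) = 3·0.55 / (1 + 2·0.55) = 1.650 / 2.100 = 0.786.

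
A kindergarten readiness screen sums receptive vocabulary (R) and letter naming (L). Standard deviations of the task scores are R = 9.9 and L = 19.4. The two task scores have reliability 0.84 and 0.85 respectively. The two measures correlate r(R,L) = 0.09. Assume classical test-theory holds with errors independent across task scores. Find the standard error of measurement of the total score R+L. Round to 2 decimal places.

8.49

Var(total) = 474.37 + 34.5708 = 508.941.
True-score variance = 402.234 + 34.5708 = 436.805, so reliability = 0.8583.
Error variance = 508.941 − 436.805 = 72.1356; SEM = √72.1356 = 8.49.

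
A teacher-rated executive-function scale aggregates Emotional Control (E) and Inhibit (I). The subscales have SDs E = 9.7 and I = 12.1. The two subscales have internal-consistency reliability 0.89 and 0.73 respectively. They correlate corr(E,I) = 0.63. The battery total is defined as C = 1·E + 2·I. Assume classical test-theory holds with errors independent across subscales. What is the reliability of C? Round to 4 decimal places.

0.8273

Var(C) = 9.7² + 2²·12.1² + 2·[2·9.7·12.1·0.63] = 679.73 + 295.772 = 975.502.
With uncorrelated errors the cross-covariances are all true-score covariance, so they carry over unchanged; only the diagonal terms shrink to ρᵢσᵢ².
True-score variance = [9.7²·0.89 + 2²·12.1²·0.73] + 295.772 = 511.257 + 295.772 = 807.03.
Reliability = 807.03 / 975.502 = 0.8273.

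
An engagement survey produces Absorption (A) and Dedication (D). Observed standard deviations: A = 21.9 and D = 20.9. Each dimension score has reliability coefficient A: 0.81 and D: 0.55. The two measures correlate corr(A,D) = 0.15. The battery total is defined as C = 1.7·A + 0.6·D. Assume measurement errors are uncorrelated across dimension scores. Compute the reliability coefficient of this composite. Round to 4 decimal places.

Var(C) = 1.7²·21.9² + 0.6²·20.9² + 2·[1.02·21.9·20.9·0.15] = 1543.32 + 140.059 = 1683.38.
Because errors are independent across components, Cov(Tᵢ,Tⱼ) = Cov(Xᵢ,Xⱼ); the off-diagonal part of the true-score variance is the same as above.
True-score variance = [1.7²·21.9²·0.81 + 0.6²·20.9²·0.55] + 140.059 = 1209.21 + 140.059 = 1349.27.
Reliability = 1349.27 / 1683.38 = 0.8015.

0.8015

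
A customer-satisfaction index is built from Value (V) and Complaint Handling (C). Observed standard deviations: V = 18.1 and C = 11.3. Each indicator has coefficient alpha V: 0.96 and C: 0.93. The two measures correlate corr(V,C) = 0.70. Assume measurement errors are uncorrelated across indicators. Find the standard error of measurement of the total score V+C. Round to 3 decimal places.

Var(total) = 455.3 + 286.342 = 741.642.
True-score variance = 433.257 + 286.342 = 719.599, so reliability = 0.9703.
Error variance = 741.642 − 719.599 = 22.0427; SEM = √22.0427 = 4.695.

4.695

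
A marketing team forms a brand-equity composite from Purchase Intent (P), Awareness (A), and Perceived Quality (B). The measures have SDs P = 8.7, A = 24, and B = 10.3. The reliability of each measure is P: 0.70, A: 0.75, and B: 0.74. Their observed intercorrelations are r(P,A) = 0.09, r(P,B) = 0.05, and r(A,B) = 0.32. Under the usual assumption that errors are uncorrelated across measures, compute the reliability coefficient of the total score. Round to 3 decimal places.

Var(P+A+B) = 8.7² + 24² + 10.3² + 2·[8.7·24·0.09 + 8.7·10.3·0.05 + 24·10.3·0.32] = 757.78 + 204.753 = 962.533.
Because errors are independent across components, Cov(Tᵢ,Tⱼ) = Cov(Xᵢ,Xⱼ); the off-diagonal part of the true-score variance is the same as above.
True-score variance = [8.7²·0.70 + 24²·0.75 + 10.3²·0.74] + 204.753 = 563.49 + 204.753 = 768.243.
Reliability = 768.243 / 962.533 = 0.798.

0.798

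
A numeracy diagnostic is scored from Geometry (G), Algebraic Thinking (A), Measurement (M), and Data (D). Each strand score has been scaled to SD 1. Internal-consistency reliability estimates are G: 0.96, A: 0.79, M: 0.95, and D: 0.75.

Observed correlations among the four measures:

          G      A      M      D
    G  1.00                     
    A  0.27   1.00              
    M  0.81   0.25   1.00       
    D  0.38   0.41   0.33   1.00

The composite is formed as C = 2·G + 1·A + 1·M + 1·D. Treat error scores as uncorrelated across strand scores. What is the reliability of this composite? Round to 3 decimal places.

0.955

Var(C) = 2² + 1 + 1 + 1 + 2·[2·0.27 + 2·0.81 + 2·0.38 + 0.25 + 0.41 + 0.33] = 7 + 7.82 = 14.82.
Because errors are independent across components, Cov(Tᵢ,Tⱼ) = Cov(Xᵢ,Xⱼ); the off-diagonal part of the true-score variance is the same as above.
True-score variance = [2²·0.96 + 0.79 + 0.95 + 0.75] + 7.82 = 6.33 + 7.82 = 14.15.
Reliability = 14.15 / 14.82 = 0.955.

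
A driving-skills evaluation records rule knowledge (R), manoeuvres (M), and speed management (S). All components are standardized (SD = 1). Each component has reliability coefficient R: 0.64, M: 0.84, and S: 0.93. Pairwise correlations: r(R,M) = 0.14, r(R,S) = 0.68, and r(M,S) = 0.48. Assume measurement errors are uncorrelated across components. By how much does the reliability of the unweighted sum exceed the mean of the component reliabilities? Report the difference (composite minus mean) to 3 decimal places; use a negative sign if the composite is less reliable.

Var(sum) = 3 + 2.6 = 5.6; true-score variance = 2.41 + 2.6 = 5.01; composite reliability = 0.8946.
Mean component reliability = 0.8033.
Difference = 0.8946 − 0.8033 = 0.091.

0.091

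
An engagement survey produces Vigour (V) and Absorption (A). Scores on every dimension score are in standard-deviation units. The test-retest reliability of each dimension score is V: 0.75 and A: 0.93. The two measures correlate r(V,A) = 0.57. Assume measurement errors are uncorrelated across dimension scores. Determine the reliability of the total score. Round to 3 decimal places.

Var(V+A) = 2 + 2·[0.57] = 2 + 1.14 = 3.14.
With uncorrelated errors the cross-covariances are all true-score covariance, so they carry over unchanged; only the diagonal terms shrink to ρᵢσᵢ².
True-score variance = [0.75 + 0.93] + 1.14 = 1.68 + 1.14 = 2.82.
Reliability = 2.82 / 3.14 = 0.898.

0.898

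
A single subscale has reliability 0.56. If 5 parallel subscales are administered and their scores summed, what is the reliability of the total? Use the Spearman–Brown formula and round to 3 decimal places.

0.864

ρ_k = kρ / (1 + (k−1)ρ) = 5·0.56 / (1 + 4·0.56) = 2.800 / 3.240 = 0.864.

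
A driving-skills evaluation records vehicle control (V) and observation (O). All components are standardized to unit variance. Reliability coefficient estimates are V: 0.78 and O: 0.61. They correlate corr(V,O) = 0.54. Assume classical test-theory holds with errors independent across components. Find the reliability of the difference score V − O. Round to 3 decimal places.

Var(V−O) = 1 + 1 − 2·0.54 = 2 − 1.08 = 0.92.
Under uncorrelated errors the observed covariances equal the true-score covariances, so only the own-variance terms attenuate.
True-score variance = [0.78 + 0.61] − 1.08 = 1.39 − 1.08 = 0.31.
Reliability = 0.31 / 0.92 = 0.337.

0.337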